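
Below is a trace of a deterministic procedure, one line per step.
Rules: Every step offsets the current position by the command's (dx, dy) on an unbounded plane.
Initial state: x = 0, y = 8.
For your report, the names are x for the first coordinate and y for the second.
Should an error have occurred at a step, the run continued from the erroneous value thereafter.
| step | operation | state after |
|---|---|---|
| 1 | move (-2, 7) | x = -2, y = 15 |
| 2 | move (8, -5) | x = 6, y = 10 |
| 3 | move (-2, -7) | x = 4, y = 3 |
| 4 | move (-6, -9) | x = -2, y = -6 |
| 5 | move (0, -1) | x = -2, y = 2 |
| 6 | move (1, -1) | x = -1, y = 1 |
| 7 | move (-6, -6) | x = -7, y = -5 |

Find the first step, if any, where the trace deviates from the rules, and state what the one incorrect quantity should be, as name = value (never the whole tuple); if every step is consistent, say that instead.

step 5, y = -7

Step 1: x = 0 + (-2) = -2, y = 8 + (7) = 15 — confirmed correct.
Step 2: x = -2 + (8) = 6, y = 15 + (-5) = 10 — no discrepancy.
Step 3: x = 6 + (-2) = 4, y = 10 + (-7) = 3 — confirmed correct.
Step 4: x = 4 + (-6) = -2, y = 3 + (-9) = -6 — verified.
Step 5: x = -2 + (0) = -2, y = -6 + (-1) = -7 — first mismatch against the trace.
So the first discrepancy is step 5, where the right value is y = -7.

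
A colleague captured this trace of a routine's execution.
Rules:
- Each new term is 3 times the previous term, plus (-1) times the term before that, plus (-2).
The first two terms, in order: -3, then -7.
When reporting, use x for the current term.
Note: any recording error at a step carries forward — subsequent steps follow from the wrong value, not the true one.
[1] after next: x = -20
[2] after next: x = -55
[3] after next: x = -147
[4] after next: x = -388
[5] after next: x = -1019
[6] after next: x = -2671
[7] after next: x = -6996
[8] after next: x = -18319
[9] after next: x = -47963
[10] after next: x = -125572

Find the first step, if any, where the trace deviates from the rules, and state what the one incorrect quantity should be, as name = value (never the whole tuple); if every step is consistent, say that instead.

no error

Recomputing the run from the initial state:
step 1: x = -20
step 2: x = -55
step 3: x = -147
step 4: x = -388
step 5: x = -1019
step 6: x = -2671
step 7: x = -6996
step 8: x = -18319
step 9: x = -47963
step 10: x = -125572
This matches the trace at every step.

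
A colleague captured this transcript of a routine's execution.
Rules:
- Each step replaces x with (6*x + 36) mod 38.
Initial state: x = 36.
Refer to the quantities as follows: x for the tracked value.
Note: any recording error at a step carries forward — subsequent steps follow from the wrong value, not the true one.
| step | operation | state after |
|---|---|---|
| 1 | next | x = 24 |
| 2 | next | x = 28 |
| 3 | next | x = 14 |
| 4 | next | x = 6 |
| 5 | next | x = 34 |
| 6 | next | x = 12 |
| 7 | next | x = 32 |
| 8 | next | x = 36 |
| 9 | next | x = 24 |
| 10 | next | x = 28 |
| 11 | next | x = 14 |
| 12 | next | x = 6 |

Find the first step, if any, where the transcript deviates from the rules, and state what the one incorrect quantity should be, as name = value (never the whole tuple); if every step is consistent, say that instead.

step 1: x = (6*36 + 36) mod 38 = 24 -> matches
step 2: x = (6*24 + 36) mod 38 = 28 -> exactly as logged
step 3: x = (6*28 + 36) mod 38 = 14 -> checks out
step 4: x = (6*14 + 36) mod 38 = 6 -> in agreement
step 5: x = (6*6 + 36) mod 38 = 34 -> confirmed correct
step 6: x = (6*34 + 36) mod 38 = 12 -> agrees with the transcript
step 7: x = (6*12 + 36) mod 38 = 32 -> matches
step 8: x = (6*32 + 36) mod 38 = 0 -> the recorded entry deviates here
Conclusion: step 8 carries the first error; the entry should be x = 0.

step 8, x = 0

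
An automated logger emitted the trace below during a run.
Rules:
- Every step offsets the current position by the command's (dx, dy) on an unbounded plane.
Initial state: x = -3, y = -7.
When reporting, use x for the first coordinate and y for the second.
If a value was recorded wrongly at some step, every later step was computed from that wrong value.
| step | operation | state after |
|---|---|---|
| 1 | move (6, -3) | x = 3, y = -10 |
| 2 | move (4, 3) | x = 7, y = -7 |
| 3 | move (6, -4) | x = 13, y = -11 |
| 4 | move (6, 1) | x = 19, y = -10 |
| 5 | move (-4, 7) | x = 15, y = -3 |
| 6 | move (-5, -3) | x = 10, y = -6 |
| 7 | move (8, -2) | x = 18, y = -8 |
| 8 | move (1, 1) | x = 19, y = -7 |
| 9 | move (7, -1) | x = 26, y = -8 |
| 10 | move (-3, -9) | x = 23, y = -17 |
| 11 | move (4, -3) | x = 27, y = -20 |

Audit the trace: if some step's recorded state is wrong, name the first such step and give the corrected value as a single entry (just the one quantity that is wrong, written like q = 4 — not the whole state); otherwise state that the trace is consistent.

no error

1. x = -3 + (6) = 3, y = -7 + (-3) = -10 (verified)
2. x = 3 + (4) = 7, y = -10 + (3) = -7 (matches)
3. x = 7 + (6) = 13, y = -7 + (-4) = -11 (no discrepancy)
4. x = 13 + (6) = 19, y = -11 + (1) = -10 (agrees with the trace)
5. x = 19 + (-4) = 15, y = -10 + (7) = -3 (confirmed correct)
6. x = 15 + (-5) = 10, y = -3 + (-3) = -6 (confirmed correct)
7. x = 10 + (8) = 18, y = -6 + (-2) = -8 (matches)
8. x = 18 + (1) = 19, y = -8 + (1) = -7 (exactly as logged)
9. x = 19 + (7) = 26, y = -7 + (-1) = -8 (checks out)
10. x = 26 + (-3) = 23, y = -8 + (-9) = -17 (confirmed correct)
11. x = 23 + (4) = 27, y = -17 + (-3) = -20 (confirmed correct)
Each recorded entry agrees with the recomputation.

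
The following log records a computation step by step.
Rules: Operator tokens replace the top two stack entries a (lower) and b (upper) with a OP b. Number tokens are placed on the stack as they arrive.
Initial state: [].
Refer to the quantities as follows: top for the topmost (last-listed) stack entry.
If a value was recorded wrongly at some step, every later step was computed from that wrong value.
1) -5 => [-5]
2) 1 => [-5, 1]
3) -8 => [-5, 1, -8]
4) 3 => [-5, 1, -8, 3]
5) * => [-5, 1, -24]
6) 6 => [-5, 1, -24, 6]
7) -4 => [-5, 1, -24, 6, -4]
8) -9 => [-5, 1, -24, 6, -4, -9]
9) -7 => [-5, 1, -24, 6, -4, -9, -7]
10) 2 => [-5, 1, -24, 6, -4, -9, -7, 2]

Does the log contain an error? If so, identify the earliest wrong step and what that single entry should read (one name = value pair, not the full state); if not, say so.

Recomputing the run from the initial state:
step 1: [-5]
step 2: [-5, 1]
step 3: [-5, 1, -8]
step 4: [-5, 1, -8, 3]
step 5: [-5, 1, -24]
step 6: [-5, 1, -24, 6]
step 7: [-5, 1, -24, 6, -4]
step 8: [-5, 1, -24, 6, -4, -9]
step 9: [-5, 1, -24, 6, -4, -9, -7]
step 10: [-5, 1, -24, 6, -4, -9, -7, 2]
This matches the log at every step.

no error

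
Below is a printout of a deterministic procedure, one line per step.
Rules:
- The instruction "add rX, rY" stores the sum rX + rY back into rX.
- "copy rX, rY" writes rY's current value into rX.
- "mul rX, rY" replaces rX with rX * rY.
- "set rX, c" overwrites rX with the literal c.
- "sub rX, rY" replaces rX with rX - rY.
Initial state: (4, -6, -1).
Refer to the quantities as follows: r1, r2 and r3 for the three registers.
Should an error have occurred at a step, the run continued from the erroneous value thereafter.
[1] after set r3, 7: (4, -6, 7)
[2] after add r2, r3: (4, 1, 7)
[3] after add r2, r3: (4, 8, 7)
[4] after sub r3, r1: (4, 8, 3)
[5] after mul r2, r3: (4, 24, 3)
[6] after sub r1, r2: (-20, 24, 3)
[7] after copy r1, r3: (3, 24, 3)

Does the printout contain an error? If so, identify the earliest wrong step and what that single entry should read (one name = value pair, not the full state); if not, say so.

Step 1: r3 = 7 — confirmed correct.
Step 2: r2 = -6 + 7 = 1 — consistent with the printout.
Step 3: r2 = 1 + 7 = 8 — exactly as logged.
Step 4: r3 = 7 - 4 = 3 — same as recorded.
Step 5: r2 = 8 * 3 = 24 — no discrepancy.
Step 6: r1 = 4 - 24 = -20 — same as recorded.
Step 7: r1 = 3 — no discrepancy.
The whole run recomputes cleanly — no discrepancies.

no error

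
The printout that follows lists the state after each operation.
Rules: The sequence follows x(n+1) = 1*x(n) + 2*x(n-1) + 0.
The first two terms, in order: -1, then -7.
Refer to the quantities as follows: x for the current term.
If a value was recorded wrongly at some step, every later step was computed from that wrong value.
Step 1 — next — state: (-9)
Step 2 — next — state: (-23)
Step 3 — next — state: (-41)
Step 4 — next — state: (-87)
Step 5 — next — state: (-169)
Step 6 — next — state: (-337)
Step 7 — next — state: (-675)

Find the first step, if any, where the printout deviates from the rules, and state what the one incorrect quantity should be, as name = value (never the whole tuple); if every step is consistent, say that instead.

step 1: x = 1*(-7) + (2)*(-1) + (0) = -9 -> matches
step 2: x = 1*(-9) + (2)*(-7) + (0) = -23 -> consistent with the printout
step 3: x = 1*(-23) + (2)*(-9) + (0) = -41 -> consistent with the printout
step 4: x = 1*(-41) + (2)*(-23) + (0) = -87 -> no discrepancy
step 5: x = 1*(-87) + (2)*(-41) + (0) = -169 -> matches
step 6: x = 1*(-169) + (2)*(-87) + (0) = -343 -> the recorded entry deviates here
So the first discrepancy is step 6, where the right value is x = -343.

step 6, x = -343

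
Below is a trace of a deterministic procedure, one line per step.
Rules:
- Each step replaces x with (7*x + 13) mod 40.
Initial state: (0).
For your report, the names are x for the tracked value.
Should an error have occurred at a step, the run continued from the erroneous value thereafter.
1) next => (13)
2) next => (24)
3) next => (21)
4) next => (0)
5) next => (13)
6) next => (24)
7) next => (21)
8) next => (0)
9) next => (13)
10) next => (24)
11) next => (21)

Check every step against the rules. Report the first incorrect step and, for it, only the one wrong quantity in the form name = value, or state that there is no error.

1. x = (7*0 + 13) mod 40 = 13 (no discrepancy)
2. x = (7*13 + 13) mod 40 = 24 (checks out)
3. x = (7*24 + 13) mod 40 = 21 (matches)
4. x = (7*21 + 13) mod 40 = 0 (matches)
5. x = (7*0 + 13) mod 40 = 13 (confirmed correct)
6. x = (7*13 + 13) mod 40 = 24 (consistent with the trace)
7. x = (7*24 + 13) mod 40 = 21 (consistent with the trace)
8. x = (7*21 + 13) mod 40 = 0 (checks out)
9. x = (7*0 + 13) mod 40 = 13 (checks out)
10. x = (7*13 + 13) mod 40 = 24 (exactly as logged)
11. x = (7*24 + 13) mod 40 = 21 (verified)
The recomputation confirms every line.

no error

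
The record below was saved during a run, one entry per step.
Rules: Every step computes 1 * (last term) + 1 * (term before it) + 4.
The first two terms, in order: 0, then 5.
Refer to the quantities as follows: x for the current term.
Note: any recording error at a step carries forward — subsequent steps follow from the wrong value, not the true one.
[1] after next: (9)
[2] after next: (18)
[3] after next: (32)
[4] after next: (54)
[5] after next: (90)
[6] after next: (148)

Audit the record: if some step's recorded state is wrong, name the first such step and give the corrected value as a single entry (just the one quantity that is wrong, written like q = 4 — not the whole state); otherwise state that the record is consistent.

Recomputing the run from the initial state:
step 1: x = 9
step 2: x = 18
step 3: x = 31
step 4: x = 53
step 5: x = 88
step 6: x = 145
The first disagreement with the record is at step 3, where the value should be x = 31.

step 3, x = 31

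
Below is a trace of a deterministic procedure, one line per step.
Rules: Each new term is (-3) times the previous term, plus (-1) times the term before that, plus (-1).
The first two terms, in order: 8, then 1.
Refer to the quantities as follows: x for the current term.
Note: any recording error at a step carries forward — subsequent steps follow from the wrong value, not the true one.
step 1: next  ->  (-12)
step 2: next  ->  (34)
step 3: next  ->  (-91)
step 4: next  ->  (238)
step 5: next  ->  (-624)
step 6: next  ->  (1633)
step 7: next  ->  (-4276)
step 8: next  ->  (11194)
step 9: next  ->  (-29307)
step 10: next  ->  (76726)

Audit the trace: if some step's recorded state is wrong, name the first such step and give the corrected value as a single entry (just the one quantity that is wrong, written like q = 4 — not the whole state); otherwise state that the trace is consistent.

no error

1. x = -3*(1) + (-1)*(8) + (-1) = -12 (checks out)
2. x = -3*(-12) + (-1)*(1) + (-1) = 34 (agrees with the trace)
3. x = -3*(34) + (-1)*(-12) + (-1) = -91 (same as recorded)
4. x = -3*(-91) + (-1)*(34) + (-1) = 238 (consistent with the trace)
5. x = -3*(238) + (-1)*(-91) + (-1) = -624 (matches)
6. x = -3*(-624) + (-1)*(238) + (-1) = 1633 (no discrepancy)
7. x = -3*(1633) + (-1)*(-624) + (-1) = -4276 (in agreement)
8. x = -3*(-4276) + (-1)*(1633) + (-1) = 11194 (consistent with the trace)
9. x = -3*(11194) + (-1)*(-4276) + (-1) = -29307 (consistent with the trace)
10. x = -3*(-29307) + (-1)*(11194) + (-1) = 76726 (verified)
No step deviates from the rules.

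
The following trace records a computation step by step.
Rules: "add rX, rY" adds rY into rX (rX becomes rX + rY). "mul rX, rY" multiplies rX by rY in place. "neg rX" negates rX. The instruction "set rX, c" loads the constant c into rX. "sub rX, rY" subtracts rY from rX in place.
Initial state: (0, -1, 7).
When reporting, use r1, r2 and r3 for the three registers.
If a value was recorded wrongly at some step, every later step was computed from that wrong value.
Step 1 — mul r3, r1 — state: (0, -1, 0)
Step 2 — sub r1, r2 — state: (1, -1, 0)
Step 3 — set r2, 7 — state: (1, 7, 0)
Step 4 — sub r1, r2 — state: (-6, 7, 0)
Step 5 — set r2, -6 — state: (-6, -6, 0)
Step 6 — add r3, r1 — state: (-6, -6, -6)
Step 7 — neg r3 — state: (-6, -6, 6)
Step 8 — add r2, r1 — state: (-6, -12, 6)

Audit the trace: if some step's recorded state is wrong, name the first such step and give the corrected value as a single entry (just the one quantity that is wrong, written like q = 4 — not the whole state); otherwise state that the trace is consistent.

1. r3 = 7 * 0 = 0 (in agreement)
2. r1 = 0 - -1 = 1 (matches)
3. r2 = 7 (same as recorded)
4. r1 = 1 - 7 = -6 (consistent with the trace)
5. r2 = -6 (confirmed correct)
6. r3 = 0 + -6 = -6 (checks out)
7. r3 = -(-6) = 6 (no discrepancy)
8. r2 = -6 + -6 = -12 (same as recorded)
The recomputation confirms every line.

no error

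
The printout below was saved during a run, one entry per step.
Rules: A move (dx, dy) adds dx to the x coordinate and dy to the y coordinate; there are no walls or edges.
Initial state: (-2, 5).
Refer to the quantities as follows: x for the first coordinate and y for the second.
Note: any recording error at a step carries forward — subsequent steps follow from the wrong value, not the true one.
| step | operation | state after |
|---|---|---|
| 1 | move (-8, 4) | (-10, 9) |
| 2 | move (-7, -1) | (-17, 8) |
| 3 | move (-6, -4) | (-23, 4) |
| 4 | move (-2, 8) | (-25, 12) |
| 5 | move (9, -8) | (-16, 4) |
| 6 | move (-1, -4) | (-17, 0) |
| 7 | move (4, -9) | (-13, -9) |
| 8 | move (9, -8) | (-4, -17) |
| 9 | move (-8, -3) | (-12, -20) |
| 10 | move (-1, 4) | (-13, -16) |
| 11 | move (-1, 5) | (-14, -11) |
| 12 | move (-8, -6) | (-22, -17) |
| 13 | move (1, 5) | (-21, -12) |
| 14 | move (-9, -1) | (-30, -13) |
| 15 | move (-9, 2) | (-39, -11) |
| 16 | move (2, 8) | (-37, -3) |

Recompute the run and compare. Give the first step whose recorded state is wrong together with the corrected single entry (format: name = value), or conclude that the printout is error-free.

1. x = -2 + (-8) = -10, y = 5 + (4) = 9 (matches)
2. x = -10 + (-7) = -17, y = 9 + (-1) = 8 (agrees with the printout)
3. x = -17 + (-6) = -23, y = 8 + (-4) = 4 (consistent with the printout)
4. x = -23 + (-2) = -25, y = 4 + (8) = 12 (matches)
5. x = -25 + (9) = -16, y = 12 + (-8) = 4 (confirmed correct)
6. x = -16 + (-1) = -17, y = 4 + (-4) = 0 (agrees with the printout)
7. x = -17 + (4) = -13, y = 0 + (-9) = -9 (in agreement)
8. x = -13 + (9) = -4, y = -9 + (-8) = -17 (no discrepancy)
9. x = -4 + (-8) = -12, y = -17 + (-3) = -20 (confirmed correct)
10. x = -12 + (-1) = -13, y = -20 + (4) = -16 (verified)
11. x = -13 + (-1) = -14, y = -16 + (5) = -11 (confirmed correct)
12. x = -14 + (-8) = -22, y = -11 + (-6) = -17 (same as recorded)
13. x = -22 + (1) = -21, y = -17 + (5) = -12 (matches)
14. x = -21 + (-9) = -30, y = -12 + (-1) = -13 (matches)
15. x = -30 + (-9) = -39, y = -13 + (2) = -11 (agrees with the printout)
16. x = -39 + (2) = -37, y = -11 + (8) = -3 (agrees with the printout)
All steps check out; nothing to correct.

no error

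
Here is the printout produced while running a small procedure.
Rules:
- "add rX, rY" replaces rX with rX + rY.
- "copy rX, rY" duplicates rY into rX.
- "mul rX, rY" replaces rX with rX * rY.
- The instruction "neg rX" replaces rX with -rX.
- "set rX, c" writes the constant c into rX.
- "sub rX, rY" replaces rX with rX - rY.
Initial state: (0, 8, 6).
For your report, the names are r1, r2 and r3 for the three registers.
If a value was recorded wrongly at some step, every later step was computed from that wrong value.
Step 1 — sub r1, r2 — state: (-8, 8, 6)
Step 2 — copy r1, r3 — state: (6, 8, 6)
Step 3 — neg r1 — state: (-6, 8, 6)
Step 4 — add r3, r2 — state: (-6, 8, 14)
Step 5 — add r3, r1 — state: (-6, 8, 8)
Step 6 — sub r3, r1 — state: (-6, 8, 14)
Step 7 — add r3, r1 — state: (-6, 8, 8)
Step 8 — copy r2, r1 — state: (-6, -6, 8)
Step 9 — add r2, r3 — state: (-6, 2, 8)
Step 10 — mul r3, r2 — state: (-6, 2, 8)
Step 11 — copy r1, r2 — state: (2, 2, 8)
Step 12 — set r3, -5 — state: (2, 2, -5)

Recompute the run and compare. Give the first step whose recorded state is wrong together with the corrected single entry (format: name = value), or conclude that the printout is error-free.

step 10, r3 = 16

1. r1 = 0 - 8 = -8 (checks out)
2. r1 = 6 (in agreement)
3. r1 = -(6) = -6 (no discrepancy)
4. r3 = 6 + 8 = 14 (same as recorded)
5. r3 = 14 + -6 = 8 (consistent with the printout)
6. r3 = 8 - -6 = 14 (exactly as logged)
7. r3 = 14 + -6 = 8 (consistent with the printout)
8. r2 = -6 (consistent with the printout)
9. r2 = -6 + 8 = 2 (confirmed correct)
10. r3 = 8 * 2 = 16 (first mismatch against the printout)
The audit stops at step 10: the recorded entry is wrong and should be r3 = 16.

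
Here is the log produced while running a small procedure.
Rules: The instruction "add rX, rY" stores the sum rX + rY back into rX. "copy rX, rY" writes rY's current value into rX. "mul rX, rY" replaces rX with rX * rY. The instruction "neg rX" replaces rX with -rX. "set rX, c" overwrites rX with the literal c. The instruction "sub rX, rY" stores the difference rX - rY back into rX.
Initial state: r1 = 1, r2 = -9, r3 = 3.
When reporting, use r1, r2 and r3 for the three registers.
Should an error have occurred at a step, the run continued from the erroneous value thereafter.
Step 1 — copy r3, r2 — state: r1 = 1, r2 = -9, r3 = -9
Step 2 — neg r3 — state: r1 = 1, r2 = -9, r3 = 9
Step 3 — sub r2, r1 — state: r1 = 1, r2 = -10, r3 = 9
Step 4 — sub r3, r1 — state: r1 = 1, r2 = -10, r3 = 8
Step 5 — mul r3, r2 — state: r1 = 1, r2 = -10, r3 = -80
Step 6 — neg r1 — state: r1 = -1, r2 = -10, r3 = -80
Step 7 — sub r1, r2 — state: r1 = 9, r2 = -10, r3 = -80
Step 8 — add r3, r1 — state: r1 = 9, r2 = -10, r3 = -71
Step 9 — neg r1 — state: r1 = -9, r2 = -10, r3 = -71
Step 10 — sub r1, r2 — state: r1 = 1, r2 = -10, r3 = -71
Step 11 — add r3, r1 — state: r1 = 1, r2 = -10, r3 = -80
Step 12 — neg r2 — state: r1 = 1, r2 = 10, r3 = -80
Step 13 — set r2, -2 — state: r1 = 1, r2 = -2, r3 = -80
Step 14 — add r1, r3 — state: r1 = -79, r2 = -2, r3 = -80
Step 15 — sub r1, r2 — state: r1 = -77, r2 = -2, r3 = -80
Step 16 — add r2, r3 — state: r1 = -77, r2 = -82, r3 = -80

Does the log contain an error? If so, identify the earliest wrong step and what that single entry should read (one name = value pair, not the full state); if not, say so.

step 11, r3 = -70

Step 1: r3 = -9 — consistent with the log.
Step 2: r3 = -(-9) = 9 — matches.
Step 3: r2 = -9 - 1 = -10 — confirmed correct.
Step 4: r3 = 9 - 1 = 8 — checks out.
Step 5: r3 = 8 * -10 = -80 — confirmed correct.
Step 6: r1 = -(1) = -1 — consistent with the log.
Step 7: r1 = -1 - -10 = 9 — matches.
Step 8: r3 = -80 + 9 = -71 — matches.
Step 9: r1 = -(9) = -9 — checks out.
Step 10: r1 = -9 - -10 = 1 — consistent with the log.
Step 11: r3 = -71 + 1 = -70 — the log has a different value.
So the first discrepancy is step 11, where the right value is r3 = -70.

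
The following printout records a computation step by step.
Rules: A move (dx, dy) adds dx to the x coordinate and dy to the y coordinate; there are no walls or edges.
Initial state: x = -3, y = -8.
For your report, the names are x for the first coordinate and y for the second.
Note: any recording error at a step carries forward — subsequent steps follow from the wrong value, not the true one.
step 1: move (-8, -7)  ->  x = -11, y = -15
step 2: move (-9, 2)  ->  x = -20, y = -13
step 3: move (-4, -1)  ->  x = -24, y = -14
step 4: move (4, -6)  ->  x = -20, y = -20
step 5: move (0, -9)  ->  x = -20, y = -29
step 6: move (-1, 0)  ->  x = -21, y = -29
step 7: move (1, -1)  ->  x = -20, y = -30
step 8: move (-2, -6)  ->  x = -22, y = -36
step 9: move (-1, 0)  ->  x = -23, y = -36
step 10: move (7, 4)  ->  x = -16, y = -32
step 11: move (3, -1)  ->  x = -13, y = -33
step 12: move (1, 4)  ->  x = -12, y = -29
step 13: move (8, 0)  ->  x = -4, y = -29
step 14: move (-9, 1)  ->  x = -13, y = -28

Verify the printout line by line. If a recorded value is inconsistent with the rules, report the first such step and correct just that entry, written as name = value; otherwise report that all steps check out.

no error

Recomputing the run from the initial state:
step 1: x = -11, y = -15
step 2: x = -20, y = -13
step 3: x = -24, y = -14
step 4: x = -20, y = -20
step 5: x = -20, y = -29
step 6: x = -21, y = -29
step 7: x = -20, y = -30
step 8: x = -22, y = -36
step 9: x = -23, y = -36
step 10: x = -16, y = -32
step 11: x = -13, y = -33
step 12: x = -12, y = -29
step 13: x = -4, y = -29
step 14: x = -13, y = -28
This matches the printout at every step.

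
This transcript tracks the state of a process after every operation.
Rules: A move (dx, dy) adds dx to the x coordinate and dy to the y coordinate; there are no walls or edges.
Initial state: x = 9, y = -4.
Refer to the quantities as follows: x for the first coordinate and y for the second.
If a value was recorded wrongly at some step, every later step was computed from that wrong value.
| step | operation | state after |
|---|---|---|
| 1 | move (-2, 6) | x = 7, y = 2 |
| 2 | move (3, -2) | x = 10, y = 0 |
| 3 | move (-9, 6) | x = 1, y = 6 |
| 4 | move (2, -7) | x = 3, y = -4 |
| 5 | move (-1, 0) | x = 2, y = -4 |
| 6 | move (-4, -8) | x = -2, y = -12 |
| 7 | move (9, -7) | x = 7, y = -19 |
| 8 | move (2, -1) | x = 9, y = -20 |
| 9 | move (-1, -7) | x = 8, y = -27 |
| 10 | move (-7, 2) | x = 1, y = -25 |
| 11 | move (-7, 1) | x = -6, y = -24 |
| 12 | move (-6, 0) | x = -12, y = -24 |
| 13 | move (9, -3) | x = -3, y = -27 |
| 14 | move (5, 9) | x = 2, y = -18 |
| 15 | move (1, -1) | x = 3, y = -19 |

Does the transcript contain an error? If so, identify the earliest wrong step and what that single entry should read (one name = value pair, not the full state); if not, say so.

step 4, y = -1

Step 1: x = 9 + (-2) = 7, y = -4 + (6) = 2 — consistent with the transcript.
Step 2: x = 7 + (3) = 10, y = 2 + (-2) = 0 — exactly as logged.
Step 3: x = 10 + (-9) = 1, y = 0 + (6) = 6 — consistent with the transcript.
Step 4: x = 1 + (2) = 3, y = 6 + (-7) = -1 — the entry is off here.
The earliest wrong entry is at step 4: it should read y = -1.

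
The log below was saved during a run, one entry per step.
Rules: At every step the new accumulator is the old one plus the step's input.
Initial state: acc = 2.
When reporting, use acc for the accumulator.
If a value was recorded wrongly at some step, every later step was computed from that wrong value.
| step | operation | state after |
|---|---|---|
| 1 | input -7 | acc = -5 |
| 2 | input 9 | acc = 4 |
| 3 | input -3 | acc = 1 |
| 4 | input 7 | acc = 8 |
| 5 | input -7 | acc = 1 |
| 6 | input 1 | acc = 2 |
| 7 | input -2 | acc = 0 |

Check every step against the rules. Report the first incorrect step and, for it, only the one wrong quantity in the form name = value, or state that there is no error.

no error

1. acc = 2 + -7 = -5 (exactly as logged)
2. acc = -5 + 9 = 4 (agrees with the log)
3. acc = 4 + -3 = 1 (exactly as logged)
4. acc = 1 + 7 = 8 (checks out)
5. acc = 8 + -7 = 1 (exactly as logged)
6. acc = 1 + 1 = 2 (exactly as logged)
7. acc = 2 + -2 = 0 (consistent with the log)
All steps check out; nothing to correct.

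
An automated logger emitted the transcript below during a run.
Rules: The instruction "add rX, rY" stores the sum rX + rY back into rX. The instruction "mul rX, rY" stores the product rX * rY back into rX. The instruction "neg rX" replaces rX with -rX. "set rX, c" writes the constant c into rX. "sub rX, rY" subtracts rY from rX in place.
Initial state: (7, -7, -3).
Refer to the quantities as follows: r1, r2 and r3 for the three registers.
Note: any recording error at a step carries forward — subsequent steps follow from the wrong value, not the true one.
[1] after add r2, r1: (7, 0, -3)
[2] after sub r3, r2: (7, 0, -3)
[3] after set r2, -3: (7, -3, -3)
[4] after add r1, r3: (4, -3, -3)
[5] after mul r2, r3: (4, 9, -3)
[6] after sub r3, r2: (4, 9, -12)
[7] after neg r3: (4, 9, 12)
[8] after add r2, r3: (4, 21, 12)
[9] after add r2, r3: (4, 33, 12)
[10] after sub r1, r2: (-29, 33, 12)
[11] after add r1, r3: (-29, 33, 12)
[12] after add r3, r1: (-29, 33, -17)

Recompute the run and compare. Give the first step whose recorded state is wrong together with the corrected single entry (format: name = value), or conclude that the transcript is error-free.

Step 1: r2 = -7 + 7 = 0 — consistent with the transcript.
Step 2: r3 = -3 - 0 = -3 — verified.
Step 3: r2 = -3 — same as recorded.
Step 4: r1 = 7 + -3 = 4 — matches.
Step 5: r2 = -3 * -3 = 9 — consistent with the transcript.
Step 6: r3 = -3 - 9 = -12 — same as recorded.
Step 7: r3 = -(-12) = 12 — verified.
Step 8: r2 = 9 + 12 = 21 — matches.
Step 9: r2 = 21 + 12 = 33 — checks out.
Step 10: r1 = 4 - 33 = -29 — consistent with the transcript.
Step 11: r1 = -29 + 12 = -17 — the transcript disagrees here.
First deviation found at step 11; the corrected entry is r1 = -17.

step 11, r1 = -17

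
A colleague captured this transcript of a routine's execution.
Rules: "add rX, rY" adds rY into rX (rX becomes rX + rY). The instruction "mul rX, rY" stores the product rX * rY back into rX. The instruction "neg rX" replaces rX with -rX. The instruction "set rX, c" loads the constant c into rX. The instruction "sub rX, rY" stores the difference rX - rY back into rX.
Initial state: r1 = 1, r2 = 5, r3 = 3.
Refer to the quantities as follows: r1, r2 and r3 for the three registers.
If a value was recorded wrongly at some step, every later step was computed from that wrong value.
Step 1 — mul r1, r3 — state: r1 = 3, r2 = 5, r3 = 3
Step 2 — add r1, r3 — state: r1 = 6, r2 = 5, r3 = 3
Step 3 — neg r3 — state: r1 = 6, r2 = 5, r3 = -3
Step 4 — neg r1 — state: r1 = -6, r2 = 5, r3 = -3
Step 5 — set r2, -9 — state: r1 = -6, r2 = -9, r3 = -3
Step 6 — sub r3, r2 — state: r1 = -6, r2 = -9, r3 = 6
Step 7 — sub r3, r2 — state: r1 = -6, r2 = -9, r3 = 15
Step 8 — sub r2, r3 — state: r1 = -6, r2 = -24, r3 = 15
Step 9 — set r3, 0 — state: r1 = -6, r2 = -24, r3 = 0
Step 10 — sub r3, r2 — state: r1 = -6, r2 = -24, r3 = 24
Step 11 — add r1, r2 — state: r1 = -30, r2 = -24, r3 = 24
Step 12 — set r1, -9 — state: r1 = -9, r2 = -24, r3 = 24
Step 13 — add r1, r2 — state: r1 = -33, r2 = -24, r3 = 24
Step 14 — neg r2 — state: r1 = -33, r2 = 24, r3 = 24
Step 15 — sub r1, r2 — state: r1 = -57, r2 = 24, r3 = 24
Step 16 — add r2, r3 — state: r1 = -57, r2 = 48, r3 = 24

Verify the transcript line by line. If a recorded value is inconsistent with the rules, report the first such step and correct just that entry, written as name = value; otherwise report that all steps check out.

1. r1 = 1 * 3 = 3 (consistent with the transcript)
2. r1 = 3 + 3 = 6 (confirmed correct)
3. r3 = -(3) = -3 (no discrepancy)
4. r1 = -(6) = -6 (in agreement)
5. r2 = -9 (no discrepancy)
6. r3 = -3 - -9 = 6 (in agreement)
7. r3 = 6 - -9 = 15 (confirmed correct)
8. r2 = -9 - 15 = -24 (same as recorded)
9. r3 = 0 (confirmed correct)
10. r3 = 0 - -24 = 24 (same as recorded)
11. r1 = -6 + -24 = -30 (in agreement)
12. r1 = -9 (no discrepancy)
13. r1 = -9 + -24 = -33 (confirmed correct)
14. r2 = -(-24) = 24 (matches)
15. r1 = -33 - 24 = -57 (verified)
16. r2 = 24 + 24 = 48 (confirmed correct)
No step deviates from the rules.

no error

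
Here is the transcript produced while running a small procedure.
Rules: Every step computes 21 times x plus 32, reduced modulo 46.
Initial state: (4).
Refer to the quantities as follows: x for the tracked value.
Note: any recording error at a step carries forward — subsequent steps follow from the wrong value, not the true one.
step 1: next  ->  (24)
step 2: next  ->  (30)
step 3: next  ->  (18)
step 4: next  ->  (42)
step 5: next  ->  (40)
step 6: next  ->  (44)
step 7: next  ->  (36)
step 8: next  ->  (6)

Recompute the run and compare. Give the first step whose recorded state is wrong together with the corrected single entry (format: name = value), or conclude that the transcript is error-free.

step 1: x = (21*4 + 32) mod 46 = 24 -> agrees with the transcript
step 2: x = (21*24 + 32) mod 46 = 30 -> in agreement
step 3: x = (21*30 + 32) mod 46 = 18 -> agrees with the transcript
step 4: x = (21*18 + 32) mod 46 = 42 -> exactly as logged
step 5: x = (21*42 + 32) mod 46 = 40 -> agrees with the transcript
step 6: x = (21*40 + 32) mod 46 = 44 -> consistent with the transcript
step 7: x = (21*44 + 32) mod 46 = 36 -> checks out
step 8: x = (21*36 + 32) mod 46 = 6 -> agrees with the transcript
Each recorded entry agrees with the recomputation.

no error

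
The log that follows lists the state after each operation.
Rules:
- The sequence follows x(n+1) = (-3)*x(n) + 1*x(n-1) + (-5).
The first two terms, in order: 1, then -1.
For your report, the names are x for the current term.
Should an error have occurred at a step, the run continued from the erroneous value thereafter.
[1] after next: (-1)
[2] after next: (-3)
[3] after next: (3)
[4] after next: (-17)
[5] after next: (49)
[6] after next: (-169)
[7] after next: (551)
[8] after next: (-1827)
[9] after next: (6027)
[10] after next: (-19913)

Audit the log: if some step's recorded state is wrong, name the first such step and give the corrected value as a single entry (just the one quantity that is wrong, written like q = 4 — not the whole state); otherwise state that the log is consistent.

no error

Step 1: x = -3*(-1) + (1)*(1) + (-5) = -1 — consistent with the log.
Step 2: x = -3*(-1) + (1)*(-1) + (-5) = -3 — same as recorded.
Step 3: x = -3*(-3) + (1)*(-1) + (-5) = 3 — checks out.
Step 4: x = -3*(3) + (1)*(-3) + (-5) = -17 — no discrepancy.
Step 5: x = -3*(-17) + (1)*(3) + (-5) = 49 — verified.
Step 6: x = -3*(49) + (1)*(-17) + (-5) = -169 — checks out.
Step 7: x = -3*(-169) + (1)*(49) + (-5) = 551 — no discrepancy.
Step 8: x = -3*(551) + (1)*(-169) + (-5) = -1827 — verified.
Step 9: x = -3*(-1827) + (1)*(551) + (-5) = 6027 — verified.
Step 10: x = -3*(6027) + (1)*(-1827) + (-5) = -19913 — same as recorded.
The recomputation confirms every line.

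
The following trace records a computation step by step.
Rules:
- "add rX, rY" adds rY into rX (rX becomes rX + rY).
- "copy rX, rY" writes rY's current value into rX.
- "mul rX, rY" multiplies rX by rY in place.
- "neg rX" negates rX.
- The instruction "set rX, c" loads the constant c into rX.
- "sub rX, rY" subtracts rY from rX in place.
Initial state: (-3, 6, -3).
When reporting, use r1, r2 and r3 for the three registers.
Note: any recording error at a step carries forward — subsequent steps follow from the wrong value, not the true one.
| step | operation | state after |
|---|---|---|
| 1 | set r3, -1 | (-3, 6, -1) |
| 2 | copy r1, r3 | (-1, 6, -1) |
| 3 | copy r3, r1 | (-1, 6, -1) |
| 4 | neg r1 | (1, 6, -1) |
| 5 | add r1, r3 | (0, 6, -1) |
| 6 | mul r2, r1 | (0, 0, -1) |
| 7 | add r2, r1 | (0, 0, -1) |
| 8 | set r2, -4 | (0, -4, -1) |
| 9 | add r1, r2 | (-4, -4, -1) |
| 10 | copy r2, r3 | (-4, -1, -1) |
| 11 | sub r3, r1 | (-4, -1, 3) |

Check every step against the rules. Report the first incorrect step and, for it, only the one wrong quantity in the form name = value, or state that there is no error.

no error

Recomputing the run from the initial state:
step 1: r1 = -3, r2 = 6, r3 = -1
step 2: r1 = -1, r2 = 6, r3 = -1
step 3: r1 = -1, r2 = 6, r3 = -1
step 4: r1 = 1, r2 = 6, r3 = -1
step 5: r1 = 0, r2 = 6, r3 = -1
step 6: r1 = 0, r2 = 0, r3 = -1
step 7: r1 = 0, r2 = 0, r3 = -1
step 8: r1 = 0, r2 = -4, r3 = -1
step 9: r1 = -4, r2 = -4, r3 = -1
step 10: r1 = -4, r2 = -1, r3 = -1
step 11: r1 = -4, r2 = -1, r3 = 3
This matches the trace at every step.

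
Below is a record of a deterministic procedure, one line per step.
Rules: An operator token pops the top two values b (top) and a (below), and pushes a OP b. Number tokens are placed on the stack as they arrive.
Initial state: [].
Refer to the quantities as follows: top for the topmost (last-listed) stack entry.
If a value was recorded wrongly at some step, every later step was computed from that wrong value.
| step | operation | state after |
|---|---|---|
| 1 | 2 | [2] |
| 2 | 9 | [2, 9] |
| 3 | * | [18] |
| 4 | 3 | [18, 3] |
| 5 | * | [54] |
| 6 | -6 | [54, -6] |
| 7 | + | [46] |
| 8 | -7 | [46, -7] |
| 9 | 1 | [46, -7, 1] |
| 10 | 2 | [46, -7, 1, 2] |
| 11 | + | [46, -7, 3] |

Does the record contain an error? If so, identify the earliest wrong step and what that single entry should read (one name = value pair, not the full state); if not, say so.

step 1: push 2: top = 2 -> exactly as logged
step 2: push 9: top = 9 -> no discrepancy
step 3: 2 * 9 = 18 -> in agreement
step 4: push 3: top = 3 -> confirmed correct
step 5: 18 * 3 = 54 -> in agreement
step 6: push -6: top = -6 -> verified
step 7: 54 + -6 = 48 -> the entry is off here
First incorrect step: 7; the correct value is top = 48.

step 7, top = 48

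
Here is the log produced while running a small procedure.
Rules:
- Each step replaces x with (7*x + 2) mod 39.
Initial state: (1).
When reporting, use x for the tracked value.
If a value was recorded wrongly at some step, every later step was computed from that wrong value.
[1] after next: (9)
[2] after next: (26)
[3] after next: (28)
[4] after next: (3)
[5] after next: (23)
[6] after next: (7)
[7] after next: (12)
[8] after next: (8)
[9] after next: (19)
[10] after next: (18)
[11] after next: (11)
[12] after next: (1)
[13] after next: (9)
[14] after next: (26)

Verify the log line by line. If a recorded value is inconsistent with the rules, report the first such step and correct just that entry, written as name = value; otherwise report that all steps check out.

no error

step 1: x = (7*1 + 2) mod 39 = 9 -> exactly as logged
step 2: x = (7*9 + 2) mod 39 = 26 -> agrees with the log
step 3: x = (7*26 + 2) mod 39 = 28 -> no discrepancy
step 4: x = (7*28 + 2) mod 39 = 3 -> exactly as logged
step 5: x = (7*3 + 2) mod 39 = 23 -> checks out
step 6: x = (7*23 + 2) mod 39 = 7 -> exactly as logged
step 7: x = (7*7 + 2) mod 39 = 12 -> exactly as logged
step 8: x = (7*12 + 2) mod 39 = 8 -> verified
step 9: x = (7*8 + 2) mod 39 = 19 -> matches
step 10: x = (7*19 + 2) mod 39 = 18 -> no discrepancy
step 11: x = (7*18 + 2) mod 39 = 11 -> no discrepancy
step 12: x = (7*11 + 2) mod 39 = 1 -> same as recorded
step 13: x = (7*1 + 2) mod 39 = 9 -> in agreement
step 14: x = (7*9 + 2) mod 39 = 26 -> confirmed correct
All entries verified; no error found.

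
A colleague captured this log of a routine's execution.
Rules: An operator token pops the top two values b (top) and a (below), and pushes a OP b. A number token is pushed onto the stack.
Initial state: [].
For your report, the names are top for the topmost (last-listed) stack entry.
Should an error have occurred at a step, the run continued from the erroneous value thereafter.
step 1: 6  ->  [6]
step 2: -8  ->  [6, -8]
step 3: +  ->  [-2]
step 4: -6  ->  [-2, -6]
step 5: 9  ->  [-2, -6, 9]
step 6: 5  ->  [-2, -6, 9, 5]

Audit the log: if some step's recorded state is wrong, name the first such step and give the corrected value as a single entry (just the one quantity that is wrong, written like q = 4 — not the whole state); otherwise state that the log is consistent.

Recomputing the run from the initial state:
step 1: [6]
step 2: [6, -8]
step 3: [-2]
step 4: [-2, -6]
step 5: [-2, -6, 9]
step 6: [-2, -6, 9, 5]
This matches the log at every step.

no error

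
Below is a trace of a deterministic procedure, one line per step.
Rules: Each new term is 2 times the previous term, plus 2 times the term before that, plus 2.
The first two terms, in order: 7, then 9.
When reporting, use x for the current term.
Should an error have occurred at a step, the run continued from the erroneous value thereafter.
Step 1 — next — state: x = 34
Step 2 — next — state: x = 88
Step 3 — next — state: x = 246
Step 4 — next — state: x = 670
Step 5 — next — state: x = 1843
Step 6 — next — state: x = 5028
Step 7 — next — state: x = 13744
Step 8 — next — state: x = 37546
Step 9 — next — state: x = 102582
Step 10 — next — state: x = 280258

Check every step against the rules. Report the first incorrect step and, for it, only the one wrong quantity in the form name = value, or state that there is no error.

step 5, x = 1834

Recomputing the run from the initial state:
step 1: x = 34
step 2: x = 88
step 3: x = 246
step 4: x = 670
step 5: x = 1834
step 6: x = 5010
step 7: x = 13690
step 8: x = 37402
step 9: x = 102186
step 10: x = 279178
The first disagreement with the trace is at step 5, where the value should be x = 1834.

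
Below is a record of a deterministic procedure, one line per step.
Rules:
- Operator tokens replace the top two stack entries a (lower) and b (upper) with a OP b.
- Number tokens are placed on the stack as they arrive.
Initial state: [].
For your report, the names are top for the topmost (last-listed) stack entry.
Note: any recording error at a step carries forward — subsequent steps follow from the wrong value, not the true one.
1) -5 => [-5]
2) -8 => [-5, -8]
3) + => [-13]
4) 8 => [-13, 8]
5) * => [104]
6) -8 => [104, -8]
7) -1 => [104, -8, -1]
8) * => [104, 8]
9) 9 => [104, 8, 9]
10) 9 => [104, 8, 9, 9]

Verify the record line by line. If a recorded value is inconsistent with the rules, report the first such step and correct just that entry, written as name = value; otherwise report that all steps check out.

step 1: push -5: top = -5 -> verified
step 2: push -8: top = -8 -> exactly as logged
step 3: -5 + -8 = -13 -> agrees with the record
step 4: push 8: top = 8 -> agrees with the record
step 5: -13 * 8 = -104 -> the recorded entry deviates here
First deviation found at step 5; the corrected entry is top = -104.

step 5, top = -104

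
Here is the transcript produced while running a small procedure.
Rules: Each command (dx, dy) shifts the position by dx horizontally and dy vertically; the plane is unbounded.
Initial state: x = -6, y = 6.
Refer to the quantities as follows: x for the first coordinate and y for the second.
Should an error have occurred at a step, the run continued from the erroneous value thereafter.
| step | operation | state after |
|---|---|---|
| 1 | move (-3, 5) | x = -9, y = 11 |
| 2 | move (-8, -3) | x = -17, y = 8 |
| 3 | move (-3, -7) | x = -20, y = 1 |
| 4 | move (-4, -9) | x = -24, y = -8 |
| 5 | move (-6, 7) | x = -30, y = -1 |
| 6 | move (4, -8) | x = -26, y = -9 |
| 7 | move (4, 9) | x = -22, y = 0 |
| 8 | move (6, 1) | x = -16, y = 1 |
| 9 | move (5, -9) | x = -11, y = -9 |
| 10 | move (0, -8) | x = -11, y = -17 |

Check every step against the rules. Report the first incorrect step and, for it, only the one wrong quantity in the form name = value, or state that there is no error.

Recomputing the run from the initial state:
step 1: x = -9, y = 11
step 2: x = -17, y = 8
step 3: x = -20, y = 1
step 4: x = -24, y = -8
step 5: x = -30, y = -1
step 6: x = -26, y = -9
step 7: x = -22, y = 0
step 8: x = -16, y = 1
step 9: x = -11, y = -8
step 10: x = -11, y = -16
The first disagreement with the transcript is at step 9, where the value should be y = -8.

step 9, y = -8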